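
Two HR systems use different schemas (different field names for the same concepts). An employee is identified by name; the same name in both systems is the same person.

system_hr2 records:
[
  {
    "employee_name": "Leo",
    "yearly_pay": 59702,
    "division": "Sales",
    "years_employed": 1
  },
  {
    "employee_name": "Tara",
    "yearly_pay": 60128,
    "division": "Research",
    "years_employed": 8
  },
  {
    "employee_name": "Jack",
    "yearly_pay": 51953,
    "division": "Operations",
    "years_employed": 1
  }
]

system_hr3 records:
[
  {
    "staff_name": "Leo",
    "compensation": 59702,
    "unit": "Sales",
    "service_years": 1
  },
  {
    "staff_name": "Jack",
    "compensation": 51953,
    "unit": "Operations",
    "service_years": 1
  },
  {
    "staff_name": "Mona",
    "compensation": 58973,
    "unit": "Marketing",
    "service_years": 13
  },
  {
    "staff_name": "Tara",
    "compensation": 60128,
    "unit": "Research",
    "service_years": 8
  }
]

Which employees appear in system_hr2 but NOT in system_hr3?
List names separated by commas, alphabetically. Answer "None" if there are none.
None

Schema mapping: "employee_name" (system_hr2) = "staff_name" (system_hr3) = employee name

Names in system_hr2: ['Jack', 'Leo', 'Tara']
Names in system_hr3: ['Jack', 'Leo', 'Mona', 'Tara']

In system_hr2 but not system_hr3: None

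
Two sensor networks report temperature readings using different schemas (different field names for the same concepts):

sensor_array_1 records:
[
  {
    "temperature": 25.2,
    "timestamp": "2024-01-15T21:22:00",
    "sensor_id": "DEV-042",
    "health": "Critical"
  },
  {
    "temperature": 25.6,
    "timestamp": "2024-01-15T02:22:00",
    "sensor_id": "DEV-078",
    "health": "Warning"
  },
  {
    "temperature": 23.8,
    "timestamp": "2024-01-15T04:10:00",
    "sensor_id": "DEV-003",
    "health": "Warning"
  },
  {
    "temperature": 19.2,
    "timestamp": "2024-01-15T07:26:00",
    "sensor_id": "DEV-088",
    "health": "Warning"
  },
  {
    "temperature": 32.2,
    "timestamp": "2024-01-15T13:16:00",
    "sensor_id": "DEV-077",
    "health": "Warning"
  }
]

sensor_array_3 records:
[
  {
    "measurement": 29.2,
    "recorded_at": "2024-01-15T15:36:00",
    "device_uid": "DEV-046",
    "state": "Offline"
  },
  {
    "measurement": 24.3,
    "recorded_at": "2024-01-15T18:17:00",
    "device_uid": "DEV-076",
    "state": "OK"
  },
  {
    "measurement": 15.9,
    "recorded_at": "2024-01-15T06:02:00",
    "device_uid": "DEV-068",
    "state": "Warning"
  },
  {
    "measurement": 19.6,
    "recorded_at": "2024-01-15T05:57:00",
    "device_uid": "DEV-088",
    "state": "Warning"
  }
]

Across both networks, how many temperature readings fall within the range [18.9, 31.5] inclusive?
7

Schema mapping: "temperature" (sensor_array_1) = "measurement" (sensor_array_3) = temperature

Readings in [18.9, 31.5] from sensor_array_1: 4
Readings in [18.9, 31.5] from sensor_array_3: 3

Total count: 4 + 3 = 7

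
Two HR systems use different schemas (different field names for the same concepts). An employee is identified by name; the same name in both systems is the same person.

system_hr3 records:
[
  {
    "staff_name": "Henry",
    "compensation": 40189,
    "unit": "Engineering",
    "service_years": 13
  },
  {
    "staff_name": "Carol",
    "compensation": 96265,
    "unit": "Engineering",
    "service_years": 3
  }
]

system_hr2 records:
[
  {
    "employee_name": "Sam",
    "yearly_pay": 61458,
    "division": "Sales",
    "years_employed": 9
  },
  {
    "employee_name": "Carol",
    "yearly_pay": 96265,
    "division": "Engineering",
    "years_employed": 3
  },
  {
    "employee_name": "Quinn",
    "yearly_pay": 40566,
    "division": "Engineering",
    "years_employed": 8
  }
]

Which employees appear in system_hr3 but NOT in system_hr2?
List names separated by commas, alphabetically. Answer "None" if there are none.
Henry

Schema mapping: "staff_name" (system_hr3) = "employee_name" (system_hr2) = employee name

Names in system_hr3: ['Carol', 'Henry']
Names in system_hr2: ['Carol', 'Quinn', 'Sam']

In system_hr3 but not system_hr2: ['Henry']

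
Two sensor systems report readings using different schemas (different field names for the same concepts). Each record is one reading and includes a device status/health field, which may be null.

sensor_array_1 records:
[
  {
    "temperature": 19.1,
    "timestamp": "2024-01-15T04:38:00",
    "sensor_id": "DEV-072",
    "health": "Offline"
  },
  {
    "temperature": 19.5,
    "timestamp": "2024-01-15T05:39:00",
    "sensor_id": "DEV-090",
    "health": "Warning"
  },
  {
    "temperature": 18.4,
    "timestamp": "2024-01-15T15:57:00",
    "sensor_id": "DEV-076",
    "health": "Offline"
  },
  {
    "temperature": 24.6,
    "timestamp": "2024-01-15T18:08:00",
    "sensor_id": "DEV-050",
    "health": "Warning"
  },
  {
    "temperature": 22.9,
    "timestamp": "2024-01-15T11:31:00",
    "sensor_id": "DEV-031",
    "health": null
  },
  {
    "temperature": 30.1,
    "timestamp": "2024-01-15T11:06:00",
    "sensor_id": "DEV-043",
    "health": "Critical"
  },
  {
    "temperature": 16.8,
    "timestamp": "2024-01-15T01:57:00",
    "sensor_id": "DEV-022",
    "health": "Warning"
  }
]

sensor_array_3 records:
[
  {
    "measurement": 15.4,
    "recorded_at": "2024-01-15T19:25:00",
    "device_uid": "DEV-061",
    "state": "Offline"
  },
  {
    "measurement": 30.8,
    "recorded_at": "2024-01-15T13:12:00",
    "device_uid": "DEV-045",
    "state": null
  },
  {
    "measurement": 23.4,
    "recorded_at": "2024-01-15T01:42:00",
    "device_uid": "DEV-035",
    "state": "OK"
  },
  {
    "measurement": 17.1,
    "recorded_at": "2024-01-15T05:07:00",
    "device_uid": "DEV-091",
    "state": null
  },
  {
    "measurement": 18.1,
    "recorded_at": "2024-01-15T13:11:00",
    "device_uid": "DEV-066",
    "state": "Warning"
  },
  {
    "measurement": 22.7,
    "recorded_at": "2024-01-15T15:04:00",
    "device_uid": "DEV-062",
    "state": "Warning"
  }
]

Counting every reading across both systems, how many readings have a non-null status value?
10

Schema mapping: "health" (sensor_array_1) = "state" (sensor_array_3) = status

Non-null in sensor_array_1: 6
Non-null in sensor_array_3: 4

Total non-null: 6 + 4 = 10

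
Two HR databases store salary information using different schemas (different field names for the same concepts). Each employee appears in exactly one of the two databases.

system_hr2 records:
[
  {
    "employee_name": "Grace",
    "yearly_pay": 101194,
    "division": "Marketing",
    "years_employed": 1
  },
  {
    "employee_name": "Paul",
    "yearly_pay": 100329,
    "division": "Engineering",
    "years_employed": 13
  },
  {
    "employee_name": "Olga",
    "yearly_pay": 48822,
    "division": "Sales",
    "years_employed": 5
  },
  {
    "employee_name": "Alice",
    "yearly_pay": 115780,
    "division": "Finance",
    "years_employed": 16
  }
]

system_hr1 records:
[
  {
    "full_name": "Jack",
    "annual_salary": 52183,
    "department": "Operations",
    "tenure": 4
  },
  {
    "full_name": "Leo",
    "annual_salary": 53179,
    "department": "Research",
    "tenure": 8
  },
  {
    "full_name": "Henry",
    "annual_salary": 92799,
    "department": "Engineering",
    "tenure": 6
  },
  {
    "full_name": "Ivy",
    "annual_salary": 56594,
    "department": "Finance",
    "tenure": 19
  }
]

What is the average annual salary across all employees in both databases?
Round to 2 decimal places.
77610.00

Schema mapping: "yearly_pay" (system_hr2) = "annual_salary" (system_hr1) = annual salary

All salaries: [101194, 100329, 48822, 115780, 52183, 53179, 92799, 56594]
Sum: 620880
Count: 8
Average: 620880 / 8 = 77610.00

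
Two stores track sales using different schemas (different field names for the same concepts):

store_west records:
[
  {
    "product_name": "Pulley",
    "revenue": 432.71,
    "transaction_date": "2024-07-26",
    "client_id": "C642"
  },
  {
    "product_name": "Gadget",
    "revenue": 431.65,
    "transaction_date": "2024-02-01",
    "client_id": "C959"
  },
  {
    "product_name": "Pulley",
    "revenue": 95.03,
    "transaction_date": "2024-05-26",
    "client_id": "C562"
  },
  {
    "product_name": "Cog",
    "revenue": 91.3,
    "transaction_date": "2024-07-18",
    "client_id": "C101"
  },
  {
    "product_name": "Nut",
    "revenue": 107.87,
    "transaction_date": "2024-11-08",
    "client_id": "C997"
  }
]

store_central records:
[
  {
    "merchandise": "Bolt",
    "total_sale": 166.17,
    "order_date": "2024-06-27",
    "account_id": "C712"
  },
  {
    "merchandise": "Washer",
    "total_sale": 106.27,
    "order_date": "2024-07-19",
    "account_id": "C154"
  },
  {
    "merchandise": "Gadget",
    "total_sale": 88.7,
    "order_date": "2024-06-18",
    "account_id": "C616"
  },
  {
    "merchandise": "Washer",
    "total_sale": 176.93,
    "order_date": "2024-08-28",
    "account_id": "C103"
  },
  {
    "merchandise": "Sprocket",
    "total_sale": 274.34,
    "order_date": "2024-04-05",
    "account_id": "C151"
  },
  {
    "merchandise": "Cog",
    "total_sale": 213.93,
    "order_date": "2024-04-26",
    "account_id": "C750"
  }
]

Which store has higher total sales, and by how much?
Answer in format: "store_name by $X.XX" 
store_west by $132.22

Schema mapping: "revenue" (store_west) = "total_sale" (store_central) = sale amount

Total for store_west: 1158.56
Total for store_central: 1026.34

Difference: |1158.56 - 1026.34| = 132.22
store_west has higher sales by $132.22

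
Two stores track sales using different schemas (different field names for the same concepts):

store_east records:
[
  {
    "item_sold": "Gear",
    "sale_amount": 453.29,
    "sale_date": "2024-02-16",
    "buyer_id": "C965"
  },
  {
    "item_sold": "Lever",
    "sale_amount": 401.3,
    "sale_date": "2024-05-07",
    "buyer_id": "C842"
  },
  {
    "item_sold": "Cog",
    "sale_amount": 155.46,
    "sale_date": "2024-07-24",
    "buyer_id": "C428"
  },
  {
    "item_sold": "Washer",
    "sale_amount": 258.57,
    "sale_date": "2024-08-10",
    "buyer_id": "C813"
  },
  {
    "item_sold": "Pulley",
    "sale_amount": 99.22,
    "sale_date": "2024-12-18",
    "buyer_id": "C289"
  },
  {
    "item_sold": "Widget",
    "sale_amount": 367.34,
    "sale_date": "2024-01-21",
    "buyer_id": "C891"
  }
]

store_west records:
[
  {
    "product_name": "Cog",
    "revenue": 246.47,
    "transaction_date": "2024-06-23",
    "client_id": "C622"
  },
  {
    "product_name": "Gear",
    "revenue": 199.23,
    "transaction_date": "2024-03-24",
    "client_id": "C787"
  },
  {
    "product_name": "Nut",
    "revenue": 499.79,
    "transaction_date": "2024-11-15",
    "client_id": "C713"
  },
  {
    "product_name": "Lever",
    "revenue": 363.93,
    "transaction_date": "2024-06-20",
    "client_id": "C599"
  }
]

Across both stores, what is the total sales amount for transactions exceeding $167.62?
2789.92

Schema mapping: "sale_amount" (store_east) = "revenue" (store_west) = sale amount

Sum of sales > $167.62 in store_east: 1480.5
Sum of sales > $167.62 in store_west: 1309.42

Total: 1480.5 + 1309.42 = 2789.92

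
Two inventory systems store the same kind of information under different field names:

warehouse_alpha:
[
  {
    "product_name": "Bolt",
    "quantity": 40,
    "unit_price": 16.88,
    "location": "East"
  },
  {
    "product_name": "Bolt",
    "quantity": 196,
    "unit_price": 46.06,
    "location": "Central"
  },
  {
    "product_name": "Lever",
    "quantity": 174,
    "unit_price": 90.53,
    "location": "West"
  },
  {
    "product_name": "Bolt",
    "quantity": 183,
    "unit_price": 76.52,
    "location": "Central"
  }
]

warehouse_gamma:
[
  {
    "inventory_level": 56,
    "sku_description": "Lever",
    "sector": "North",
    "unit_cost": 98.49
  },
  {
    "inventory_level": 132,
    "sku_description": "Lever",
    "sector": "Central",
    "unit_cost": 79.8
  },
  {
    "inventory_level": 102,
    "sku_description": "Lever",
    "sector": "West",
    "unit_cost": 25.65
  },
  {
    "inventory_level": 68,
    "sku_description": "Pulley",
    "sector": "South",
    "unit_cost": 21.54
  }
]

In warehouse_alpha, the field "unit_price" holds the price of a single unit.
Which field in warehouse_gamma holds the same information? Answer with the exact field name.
unit_cost

In warehouse_alpha, "unit_price" holds the price of a single unit.
The fields in warehouse_gamma are: "inventory_level", "sku_description", "sector", "unit_cost".
"unit_cost" is the match: the name refers to the same concept and its values are decimal currency amounts (e.g. 98.49, 79.8).
The other fields ("inventory_level", "sku_description", "sector") hold different kinds of data.

So "unit_price" in warehouse_alpha corresponds to "unit_cost" in warehouse_gamma.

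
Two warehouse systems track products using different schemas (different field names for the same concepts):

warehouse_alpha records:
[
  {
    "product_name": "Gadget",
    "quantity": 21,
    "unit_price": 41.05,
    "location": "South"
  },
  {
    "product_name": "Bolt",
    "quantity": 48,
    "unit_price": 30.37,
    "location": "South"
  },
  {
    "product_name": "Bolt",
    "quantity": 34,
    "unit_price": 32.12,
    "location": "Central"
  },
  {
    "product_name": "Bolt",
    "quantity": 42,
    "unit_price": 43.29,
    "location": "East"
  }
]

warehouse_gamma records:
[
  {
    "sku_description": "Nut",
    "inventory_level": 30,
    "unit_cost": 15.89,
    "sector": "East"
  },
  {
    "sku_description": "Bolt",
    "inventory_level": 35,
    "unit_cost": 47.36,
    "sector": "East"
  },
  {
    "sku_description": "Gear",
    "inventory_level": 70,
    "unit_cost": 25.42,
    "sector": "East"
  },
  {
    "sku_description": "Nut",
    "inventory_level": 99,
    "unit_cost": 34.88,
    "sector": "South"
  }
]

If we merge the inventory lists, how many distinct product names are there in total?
4

Schema mapping: "product_name" (warehouse_alpha) = "sku_description" (warehouse_gamma) = product name

Products in warehouse_alpha: ['Bolt', 'Gadget']
Products in warehouse_gamma: ['Bolt', 'Gear', 'Nut']

Union (unique products): ['Bolt', 'Gadget', 'Gear', 'Nut']
Count: 4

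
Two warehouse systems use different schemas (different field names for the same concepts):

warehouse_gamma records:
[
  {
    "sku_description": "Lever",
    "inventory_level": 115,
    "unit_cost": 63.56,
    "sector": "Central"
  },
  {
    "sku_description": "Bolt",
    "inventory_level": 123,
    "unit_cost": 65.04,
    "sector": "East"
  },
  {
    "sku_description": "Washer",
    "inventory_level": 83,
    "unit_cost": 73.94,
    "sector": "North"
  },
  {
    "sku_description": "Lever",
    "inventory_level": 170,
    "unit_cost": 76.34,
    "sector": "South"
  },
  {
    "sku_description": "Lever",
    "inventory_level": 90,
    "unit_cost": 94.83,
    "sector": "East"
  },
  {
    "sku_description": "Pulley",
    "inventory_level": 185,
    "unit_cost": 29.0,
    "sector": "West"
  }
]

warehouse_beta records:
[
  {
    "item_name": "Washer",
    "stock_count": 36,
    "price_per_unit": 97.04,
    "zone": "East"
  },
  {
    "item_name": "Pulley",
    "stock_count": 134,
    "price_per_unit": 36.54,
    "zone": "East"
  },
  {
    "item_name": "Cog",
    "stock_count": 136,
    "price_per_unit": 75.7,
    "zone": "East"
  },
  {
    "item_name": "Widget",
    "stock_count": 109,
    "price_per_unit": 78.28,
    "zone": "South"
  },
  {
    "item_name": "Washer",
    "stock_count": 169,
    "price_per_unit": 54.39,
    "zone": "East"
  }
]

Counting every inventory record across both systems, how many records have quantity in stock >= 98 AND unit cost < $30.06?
1

Schema mappings:
- "inventory_level" (warehouse_gamma) = "stock_count" (warehouse_beta) = quantity
- "unit_cost" (warehouse_gamma) = "price_per_unit" (warehouse_beta) = unit cost

Records meeting both conditions in warehouse_gamma: 1
Records meeting both conditions in warehouse_beta: 0

Total: 1 + 0 = 1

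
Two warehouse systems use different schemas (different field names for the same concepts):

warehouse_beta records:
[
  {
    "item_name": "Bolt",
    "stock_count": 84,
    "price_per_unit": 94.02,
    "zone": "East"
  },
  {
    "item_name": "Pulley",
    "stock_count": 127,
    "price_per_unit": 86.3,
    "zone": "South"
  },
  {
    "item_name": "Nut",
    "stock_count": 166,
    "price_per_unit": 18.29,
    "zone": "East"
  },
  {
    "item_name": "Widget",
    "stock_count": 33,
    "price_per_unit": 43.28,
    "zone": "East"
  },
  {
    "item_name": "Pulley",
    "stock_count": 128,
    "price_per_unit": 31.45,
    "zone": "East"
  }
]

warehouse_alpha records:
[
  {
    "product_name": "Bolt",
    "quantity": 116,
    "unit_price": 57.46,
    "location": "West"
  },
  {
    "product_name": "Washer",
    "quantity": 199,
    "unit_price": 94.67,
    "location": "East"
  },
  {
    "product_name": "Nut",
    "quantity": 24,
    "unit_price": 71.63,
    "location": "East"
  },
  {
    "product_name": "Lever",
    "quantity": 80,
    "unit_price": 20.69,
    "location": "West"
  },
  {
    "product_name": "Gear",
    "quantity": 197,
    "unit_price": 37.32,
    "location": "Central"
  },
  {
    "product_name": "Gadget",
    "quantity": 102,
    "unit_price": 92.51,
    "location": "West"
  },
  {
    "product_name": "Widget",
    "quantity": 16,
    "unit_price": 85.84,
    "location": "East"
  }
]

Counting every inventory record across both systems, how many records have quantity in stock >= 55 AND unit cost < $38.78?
4

Schema mappings:
- "stock_count" (warehouse_beta) = "quantity" (warehouse_alpha) = quantity
- "price_per_unit" (warehouse_beta) = "unit_price" (warehouse_alpha) = unit cost

Records meeting both conditions in warehouse_beta: 2
Records meeting both conditions in warehouse_alpha: 2

Total: 2 + 2 = 4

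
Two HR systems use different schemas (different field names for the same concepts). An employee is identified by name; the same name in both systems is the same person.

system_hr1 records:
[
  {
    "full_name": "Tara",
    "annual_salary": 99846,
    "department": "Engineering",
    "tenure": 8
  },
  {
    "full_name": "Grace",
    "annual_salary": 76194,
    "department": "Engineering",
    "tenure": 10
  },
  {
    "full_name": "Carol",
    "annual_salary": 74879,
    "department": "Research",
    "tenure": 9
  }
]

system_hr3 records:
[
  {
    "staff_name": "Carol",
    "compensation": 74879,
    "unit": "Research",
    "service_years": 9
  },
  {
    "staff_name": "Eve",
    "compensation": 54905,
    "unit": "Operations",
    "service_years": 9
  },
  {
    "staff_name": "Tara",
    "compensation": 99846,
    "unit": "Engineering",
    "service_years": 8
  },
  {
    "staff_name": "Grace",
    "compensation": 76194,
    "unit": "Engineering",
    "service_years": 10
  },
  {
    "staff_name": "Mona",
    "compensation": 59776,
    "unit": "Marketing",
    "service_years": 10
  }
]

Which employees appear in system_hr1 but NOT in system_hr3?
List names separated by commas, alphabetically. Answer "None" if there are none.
None

Schema mapping: "full_name" (system_hr1) = "staff_name" (system_hr3) = employee name

Names in system_hr1: ['Carol', 'Grace', 'Tara']
Names in system_hr3: ['Carol', 'Eve', 'Grace', 'Mona', 'Tara']

In system_hr1 but not system_hr3: None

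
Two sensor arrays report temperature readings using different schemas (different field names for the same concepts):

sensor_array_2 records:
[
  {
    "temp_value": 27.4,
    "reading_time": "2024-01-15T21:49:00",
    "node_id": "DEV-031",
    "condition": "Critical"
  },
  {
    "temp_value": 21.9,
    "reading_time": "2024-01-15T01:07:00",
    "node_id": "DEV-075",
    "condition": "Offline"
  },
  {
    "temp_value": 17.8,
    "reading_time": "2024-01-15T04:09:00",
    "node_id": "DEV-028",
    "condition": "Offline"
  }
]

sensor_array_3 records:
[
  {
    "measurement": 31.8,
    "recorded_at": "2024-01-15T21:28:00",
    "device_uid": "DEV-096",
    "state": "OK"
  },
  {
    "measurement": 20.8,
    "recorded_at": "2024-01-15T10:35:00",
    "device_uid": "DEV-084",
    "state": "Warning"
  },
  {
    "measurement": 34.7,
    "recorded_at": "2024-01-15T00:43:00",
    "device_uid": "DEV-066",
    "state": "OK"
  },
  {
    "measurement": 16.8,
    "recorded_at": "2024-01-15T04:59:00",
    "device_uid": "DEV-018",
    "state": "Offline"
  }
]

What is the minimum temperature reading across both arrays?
16.8

Schema mapping: "temp_value" (sensor_array_2) = "measurement" (sensor_array_3) = temperature reading

Minimum in sensor_array_2: 17.8
Minimum in sensor_array_3: 16.8

Overall minimum: min(17.8, 16.8) = 16.8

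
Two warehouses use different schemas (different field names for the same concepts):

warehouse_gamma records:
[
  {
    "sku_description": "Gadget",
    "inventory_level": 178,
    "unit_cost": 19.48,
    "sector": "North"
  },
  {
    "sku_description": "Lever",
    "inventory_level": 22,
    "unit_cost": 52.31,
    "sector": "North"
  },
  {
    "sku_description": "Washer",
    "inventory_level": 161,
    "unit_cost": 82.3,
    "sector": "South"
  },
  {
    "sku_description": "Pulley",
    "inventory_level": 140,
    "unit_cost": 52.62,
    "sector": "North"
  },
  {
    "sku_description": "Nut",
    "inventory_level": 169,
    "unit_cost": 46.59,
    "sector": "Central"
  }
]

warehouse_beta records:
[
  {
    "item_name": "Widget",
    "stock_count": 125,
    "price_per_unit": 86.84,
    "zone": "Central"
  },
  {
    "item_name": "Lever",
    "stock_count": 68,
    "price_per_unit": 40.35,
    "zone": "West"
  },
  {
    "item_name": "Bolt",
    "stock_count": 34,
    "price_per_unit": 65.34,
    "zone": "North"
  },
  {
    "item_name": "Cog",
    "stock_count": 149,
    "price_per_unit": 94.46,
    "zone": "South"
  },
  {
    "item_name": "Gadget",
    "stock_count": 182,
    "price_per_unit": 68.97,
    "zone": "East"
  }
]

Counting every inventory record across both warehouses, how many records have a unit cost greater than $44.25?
8

Schema mapping: "unit_cost" (warehouse_gamma) = "price_per_unit" (warehouse_beta) = unit cost

Records > $44.25 in warehouse_gamma: 4
Records > $44.25 in warehouse_beta: 4

Total count: 4 + 4 = 8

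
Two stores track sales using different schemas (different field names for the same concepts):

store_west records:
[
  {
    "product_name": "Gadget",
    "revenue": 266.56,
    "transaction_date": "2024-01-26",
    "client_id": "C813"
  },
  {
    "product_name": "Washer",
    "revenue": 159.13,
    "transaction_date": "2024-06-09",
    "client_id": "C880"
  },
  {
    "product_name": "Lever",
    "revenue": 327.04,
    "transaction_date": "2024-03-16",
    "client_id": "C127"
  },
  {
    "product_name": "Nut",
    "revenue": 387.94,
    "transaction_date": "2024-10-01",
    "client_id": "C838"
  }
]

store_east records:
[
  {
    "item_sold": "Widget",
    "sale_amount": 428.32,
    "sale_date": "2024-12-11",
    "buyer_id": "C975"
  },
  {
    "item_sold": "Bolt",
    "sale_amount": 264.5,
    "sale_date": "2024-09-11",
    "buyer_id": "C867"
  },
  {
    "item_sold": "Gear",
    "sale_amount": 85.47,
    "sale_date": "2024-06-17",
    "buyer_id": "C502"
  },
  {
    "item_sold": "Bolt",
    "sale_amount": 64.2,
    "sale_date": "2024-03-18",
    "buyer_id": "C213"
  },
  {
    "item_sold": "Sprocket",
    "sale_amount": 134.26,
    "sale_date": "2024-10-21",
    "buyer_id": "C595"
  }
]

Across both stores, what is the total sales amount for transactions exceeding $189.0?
1674.36

Schema mapping: "revenue" (store_west) = "sale_amount" (store_east) = sale amount

Sum of sales > $189.0 in store_west: 981.54
Sum of sales > $189.0 in store_east: 692.82

Total: 981.54 + 692.82 = 1674.36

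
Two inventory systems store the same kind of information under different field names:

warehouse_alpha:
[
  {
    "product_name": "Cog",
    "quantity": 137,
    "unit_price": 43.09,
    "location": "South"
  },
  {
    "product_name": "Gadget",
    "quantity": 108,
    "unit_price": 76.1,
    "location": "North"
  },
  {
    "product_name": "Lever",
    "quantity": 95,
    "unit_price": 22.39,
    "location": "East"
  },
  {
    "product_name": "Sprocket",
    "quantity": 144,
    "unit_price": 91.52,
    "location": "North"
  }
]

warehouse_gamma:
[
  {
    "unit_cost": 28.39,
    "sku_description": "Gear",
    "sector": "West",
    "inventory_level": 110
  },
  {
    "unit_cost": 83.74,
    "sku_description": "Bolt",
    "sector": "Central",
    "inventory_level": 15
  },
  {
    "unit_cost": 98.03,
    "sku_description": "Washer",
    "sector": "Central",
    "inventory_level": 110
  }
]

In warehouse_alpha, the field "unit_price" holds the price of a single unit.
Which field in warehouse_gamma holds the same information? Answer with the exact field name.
unit_cost

In warehouse_alpha, "unit_price" holds the price of a single unit.
The fields in warehouse_gamma are: "unit_cost", "sku_description", "sector", "inventory_level".
"unit_cost" is the match: the name refers to the same concept and its values are decimal currency amounts (e.g. 28.39, 83.74).
The other fields ("sku_description", "sector", "inventory_level") hold different kinds of data.

So "unit_price" in warehouse_alpha corresponds to "unit_cost" in warehouse_gamma.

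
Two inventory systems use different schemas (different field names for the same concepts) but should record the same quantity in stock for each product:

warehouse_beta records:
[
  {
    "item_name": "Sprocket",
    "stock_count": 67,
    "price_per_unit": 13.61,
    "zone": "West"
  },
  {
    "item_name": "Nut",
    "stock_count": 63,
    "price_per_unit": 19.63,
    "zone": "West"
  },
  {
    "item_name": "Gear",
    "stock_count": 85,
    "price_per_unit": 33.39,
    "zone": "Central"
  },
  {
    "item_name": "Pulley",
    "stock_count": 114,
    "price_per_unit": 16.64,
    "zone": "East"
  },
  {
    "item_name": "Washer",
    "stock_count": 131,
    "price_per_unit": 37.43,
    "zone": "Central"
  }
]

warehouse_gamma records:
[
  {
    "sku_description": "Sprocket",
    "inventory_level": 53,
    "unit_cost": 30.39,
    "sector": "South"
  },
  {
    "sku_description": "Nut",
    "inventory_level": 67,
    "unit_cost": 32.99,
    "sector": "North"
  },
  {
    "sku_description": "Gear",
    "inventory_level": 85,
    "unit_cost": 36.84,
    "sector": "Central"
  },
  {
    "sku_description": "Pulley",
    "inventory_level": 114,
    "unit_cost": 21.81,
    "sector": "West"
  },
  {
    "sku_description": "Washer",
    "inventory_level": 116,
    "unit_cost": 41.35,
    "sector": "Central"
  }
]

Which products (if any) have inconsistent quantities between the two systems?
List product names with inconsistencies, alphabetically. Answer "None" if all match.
Nut, Sprocket, Washer

Schema mappings:
- "item_name" (warehouse_beta) = "sku_description" (warehouse_gamma) = product name
- "stock_count" (warehouse_beta) = "inventory_level" (warehouse_gamma) = quantity

Comparison:
  Sprocket: 67 vs 53 - MISMATCH
  Nut: 63 vs 67 - MISMATCH
  Gear: 85 vs 85 - MATCH
  Pulley: 114 vs 114 - MATCH
  Washer: 131 vs 116 - MISMATCH

Products with inconsistencies: Nut, Sprocket, Washer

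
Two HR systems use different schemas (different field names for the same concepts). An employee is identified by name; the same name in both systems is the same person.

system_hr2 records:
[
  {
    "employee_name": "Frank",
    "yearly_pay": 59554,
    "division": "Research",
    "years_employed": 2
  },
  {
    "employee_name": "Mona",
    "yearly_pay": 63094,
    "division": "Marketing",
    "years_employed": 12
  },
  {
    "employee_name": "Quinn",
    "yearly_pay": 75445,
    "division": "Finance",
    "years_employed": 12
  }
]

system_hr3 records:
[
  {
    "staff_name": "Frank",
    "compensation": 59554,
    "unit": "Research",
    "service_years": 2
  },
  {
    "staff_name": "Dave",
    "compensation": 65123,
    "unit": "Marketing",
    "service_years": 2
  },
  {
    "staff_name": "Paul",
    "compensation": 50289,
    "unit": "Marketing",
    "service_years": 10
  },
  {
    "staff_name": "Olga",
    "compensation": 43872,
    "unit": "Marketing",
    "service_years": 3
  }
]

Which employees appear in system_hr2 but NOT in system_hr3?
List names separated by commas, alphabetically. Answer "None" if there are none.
Mona, Quinn

Schema mapping: "employee_name" (system_hr2) = "staff_name" (system_hr3) = employee name

Names in system_hr2: ['Frank', 'Mona', 'Quinn']
Names in system_hr3: ['Dave', 'Frank', 'Olga', 'Paul']

In system_hr2 but not system_hr3: ['Mona', 'Quinn']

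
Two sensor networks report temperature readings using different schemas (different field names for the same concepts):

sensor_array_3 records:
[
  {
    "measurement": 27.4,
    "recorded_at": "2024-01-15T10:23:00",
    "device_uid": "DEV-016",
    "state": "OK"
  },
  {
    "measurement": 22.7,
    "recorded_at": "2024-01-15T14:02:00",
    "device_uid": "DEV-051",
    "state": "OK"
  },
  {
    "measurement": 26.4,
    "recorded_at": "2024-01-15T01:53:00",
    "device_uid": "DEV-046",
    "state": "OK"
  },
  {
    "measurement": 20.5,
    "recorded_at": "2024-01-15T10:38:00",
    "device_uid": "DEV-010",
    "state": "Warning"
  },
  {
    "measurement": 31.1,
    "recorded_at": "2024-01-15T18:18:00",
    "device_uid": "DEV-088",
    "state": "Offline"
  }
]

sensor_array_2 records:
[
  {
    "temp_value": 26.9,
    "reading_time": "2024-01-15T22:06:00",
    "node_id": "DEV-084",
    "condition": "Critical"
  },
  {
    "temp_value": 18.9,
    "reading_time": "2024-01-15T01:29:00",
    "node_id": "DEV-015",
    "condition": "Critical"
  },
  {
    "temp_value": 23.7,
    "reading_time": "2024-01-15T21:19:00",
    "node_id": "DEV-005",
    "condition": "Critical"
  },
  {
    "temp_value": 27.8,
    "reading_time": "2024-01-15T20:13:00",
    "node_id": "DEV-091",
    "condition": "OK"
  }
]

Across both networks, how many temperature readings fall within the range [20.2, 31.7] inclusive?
8

Schema mapping: "measurement" (sensor_array_3) = "temp_value" (sensor_array_2) = temperature

Readings in [20.2, 31.7] from sensor_array_3: 5
Readings in [20.2, 31.7] from sensor_array_2: 3

Total count: 5 + 3 = 8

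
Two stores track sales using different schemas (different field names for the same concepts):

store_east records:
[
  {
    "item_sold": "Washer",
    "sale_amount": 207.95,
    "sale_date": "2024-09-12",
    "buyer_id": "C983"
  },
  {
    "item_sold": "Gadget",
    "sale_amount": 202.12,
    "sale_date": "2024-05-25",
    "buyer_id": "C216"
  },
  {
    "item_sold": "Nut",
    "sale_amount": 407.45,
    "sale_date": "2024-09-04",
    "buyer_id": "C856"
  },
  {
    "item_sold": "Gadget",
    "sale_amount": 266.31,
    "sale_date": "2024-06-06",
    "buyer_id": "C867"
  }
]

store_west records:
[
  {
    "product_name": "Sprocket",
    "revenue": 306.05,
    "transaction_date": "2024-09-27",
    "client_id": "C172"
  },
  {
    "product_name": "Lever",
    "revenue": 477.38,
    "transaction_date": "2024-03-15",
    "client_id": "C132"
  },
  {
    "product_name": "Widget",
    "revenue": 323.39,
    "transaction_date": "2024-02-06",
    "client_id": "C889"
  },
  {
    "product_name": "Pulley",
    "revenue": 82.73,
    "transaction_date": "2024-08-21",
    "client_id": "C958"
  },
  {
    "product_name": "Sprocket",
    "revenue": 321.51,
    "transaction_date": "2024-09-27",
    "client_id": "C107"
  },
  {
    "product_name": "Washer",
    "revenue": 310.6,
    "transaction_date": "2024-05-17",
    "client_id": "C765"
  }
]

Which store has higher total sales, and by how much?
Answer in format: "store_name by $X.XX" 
store_west by $737.83

Schema mapping: "sale_amount" (store_east) = "revenue" (store_west) = sale amount

Total for store_east: 1083.83
Total for store_west: 1821.66

Difference: |1083.83 - 1821.66| = 737.83
store_west has higher sales by $737.83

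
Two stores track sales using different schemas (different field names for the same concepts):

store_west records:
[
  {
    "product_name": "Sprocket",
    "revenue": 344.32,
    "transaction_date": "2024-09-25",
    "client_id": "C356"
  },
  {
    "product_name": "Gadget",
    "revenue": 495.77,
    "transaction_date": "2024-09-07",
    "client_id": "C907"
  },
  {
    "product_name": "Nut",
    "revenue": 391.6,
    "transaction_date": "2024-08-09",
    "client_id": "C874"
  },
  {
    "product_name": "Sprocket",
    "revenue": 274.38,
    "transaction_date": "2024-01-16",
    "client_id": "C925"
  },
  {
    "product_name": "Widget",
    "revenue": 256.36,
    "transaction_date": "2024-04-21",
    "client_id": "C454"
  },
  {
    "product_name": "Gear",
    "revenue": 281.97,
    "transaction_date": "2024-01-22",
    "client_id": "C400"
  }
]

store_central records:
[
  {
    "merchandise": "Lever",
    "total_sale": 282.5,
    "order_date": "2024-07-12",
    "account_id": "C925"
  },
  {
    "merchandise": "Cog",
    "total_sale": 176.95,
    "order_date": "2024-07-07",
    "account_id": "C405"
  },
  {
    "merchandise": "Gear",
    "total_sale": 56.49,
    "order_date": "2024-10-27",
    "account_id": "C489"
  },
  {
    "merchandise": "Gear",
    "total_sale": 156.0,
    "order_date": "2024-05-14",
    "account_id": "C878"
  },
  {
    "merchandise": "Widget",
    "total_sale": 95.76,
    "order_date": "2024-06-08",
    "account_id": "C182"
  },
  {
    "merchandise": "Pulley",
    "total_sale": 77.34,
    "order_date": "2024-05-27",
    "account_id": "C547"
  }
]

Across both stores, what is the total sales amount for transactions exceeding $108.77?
2659.85

Schema mapping: "revenue" (store_west) = "total_sale" (store_central) = sale amount

Sum of sales > $108.77 in store_west: 2044.4
Sum of sales > $108.77 in store_central: 615.45

Total: 2044.4 + 615.45 = 2659.85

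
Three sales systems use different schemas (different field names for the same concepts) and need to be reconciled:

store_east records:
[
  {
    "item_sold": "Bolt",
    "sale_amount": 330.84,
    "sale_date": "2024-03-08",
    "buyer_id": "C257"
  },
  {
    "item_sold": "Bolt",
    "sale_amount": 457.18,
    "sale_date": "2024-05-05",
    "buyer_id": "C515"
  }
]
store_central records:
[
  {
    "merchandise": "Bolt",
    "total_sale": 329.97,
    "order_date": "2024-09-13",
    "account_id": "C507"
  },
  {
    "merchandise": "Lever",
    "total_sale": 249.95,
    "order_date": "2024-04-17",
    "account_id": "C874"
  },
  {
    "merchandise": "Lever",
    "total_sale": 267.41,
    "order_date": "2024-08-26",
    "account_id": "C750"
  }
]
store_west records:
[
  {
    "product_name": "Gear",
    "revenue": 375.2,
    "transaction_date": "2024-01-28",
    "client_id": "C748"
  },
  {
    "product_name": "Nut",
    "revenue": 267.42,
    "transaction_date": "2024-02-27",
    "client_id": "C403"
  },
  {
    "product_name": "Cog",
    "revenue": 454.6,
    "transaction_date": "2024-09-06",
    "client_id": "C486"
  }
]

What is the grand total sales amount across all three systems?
2732.57

Schema reconciliation - all amount fields map to sale amount:

store_east (sale_amount): 788.02
store_central (total_sale): 847.33
store_west (revenue): 1097.22

Grand total: 2732.57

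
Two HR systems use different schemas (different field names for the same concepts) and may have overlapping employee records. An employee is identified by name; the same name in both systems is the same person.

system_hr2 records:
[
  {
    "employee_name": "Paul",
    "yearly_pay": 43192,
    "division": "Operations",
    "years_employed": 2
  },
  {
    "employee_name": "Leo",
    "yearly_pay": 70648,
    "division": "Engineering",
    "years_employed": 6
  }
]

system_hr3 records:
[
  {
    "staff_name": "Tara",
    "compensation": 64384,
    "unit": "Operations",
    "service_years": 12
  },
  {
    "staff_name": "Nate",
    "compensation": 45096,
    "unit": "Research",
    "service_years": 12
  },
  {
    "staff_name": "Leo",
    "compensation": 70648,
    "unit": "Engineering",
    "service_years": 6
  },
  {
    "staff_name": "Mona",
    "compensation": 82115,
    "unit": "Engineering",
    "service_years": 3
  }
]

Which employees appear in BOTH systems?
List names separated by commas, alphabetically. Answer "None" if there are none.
Leo

Schema mapping: "employee_name" (system_hr2) = "staff_name" (system_hr3) = employee name

Names in system_hr2: ['Leo', 'Paul']
Names in system_hr3: ['Leo', 'Mona', 'Nate', 'Tara']

Intersection: ['Leo']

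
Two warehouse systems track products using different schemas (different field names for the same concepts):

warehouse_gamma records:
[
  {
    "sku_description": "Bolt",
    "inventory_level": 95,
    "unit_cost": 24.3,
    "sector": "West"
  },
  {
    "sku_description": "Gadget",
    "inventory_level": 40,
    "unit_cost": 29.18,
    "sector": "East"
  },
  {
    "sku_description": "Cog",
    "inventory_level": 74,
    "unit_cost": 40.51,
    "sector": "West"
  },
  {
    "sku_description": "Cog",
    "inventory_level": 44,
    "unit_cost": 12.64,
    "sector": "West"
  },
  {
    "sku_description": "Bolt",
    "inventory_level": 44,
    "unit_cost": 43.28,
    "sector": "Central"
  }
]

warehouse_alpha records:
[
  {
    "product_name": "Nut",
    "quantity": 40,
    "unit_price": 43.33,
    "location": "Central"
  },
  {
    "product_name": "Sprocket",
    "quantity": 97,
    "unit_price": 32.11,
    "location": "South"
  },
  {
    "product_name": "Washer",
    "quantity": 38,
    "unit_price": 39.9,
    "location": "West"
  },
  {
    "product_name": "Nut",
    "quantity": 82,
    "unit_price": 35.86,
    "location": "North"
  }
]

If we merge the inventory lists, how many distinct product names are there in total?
6

Schema mapping: "sku_description" (warehouse_gamma) = "product_name" (warehouse_alpha) = product name

Products in warehouse_gamma: ['Bolt', 'Cog', 'Gadget']
Products in warehouse_alpha: ['Nut', 'Sprocket', 'Washer']

Union (unique products): ['Bolt', 'Cog', 'Gadget', 'Nut', 'Sprocket', 'Washer']
Count: 6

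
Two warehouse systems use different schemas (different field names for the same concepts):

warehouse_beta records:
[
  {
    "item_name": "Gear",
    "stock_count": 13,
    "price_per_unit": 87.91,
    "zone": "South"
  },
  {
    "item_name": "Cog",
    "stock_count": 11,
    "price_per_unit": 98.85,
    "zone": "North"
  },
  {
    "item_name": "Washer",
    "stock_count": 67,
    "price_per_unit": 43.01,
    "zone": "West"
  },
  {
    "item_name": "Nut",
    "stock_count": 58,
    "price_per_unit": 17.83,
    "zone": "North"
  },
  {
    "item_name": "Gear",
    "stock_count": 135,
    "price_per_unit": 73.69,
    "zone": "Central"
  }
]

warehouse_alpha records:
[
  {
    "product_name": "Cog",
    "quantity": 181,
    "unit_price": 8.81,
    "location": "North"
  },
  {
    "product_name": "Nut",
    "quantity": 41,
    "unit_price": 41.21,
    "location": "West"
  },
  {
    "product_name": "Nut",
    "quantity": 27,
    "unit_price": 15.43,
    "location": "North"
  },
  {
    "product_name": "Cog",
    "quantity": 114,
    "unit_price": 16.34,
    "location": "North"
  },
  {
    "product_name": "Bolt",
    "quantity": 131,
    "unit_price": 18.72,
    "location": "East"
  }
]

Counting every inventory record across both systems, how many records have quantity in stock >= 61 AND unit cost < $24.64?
3

Schema mappings:
- "stock_count" (warehouse_beta) = "quantity" (warehouse_alpha) = quantity
- "price_per_unit" (warehouse_beta) = "unit_price" (warehouse_alpha) = unit cost

Records meeting both conditions in warehouse_beta: 0
Records meeting both conditions in warehouse_alpha: 3

Total: 0 + 3 = 3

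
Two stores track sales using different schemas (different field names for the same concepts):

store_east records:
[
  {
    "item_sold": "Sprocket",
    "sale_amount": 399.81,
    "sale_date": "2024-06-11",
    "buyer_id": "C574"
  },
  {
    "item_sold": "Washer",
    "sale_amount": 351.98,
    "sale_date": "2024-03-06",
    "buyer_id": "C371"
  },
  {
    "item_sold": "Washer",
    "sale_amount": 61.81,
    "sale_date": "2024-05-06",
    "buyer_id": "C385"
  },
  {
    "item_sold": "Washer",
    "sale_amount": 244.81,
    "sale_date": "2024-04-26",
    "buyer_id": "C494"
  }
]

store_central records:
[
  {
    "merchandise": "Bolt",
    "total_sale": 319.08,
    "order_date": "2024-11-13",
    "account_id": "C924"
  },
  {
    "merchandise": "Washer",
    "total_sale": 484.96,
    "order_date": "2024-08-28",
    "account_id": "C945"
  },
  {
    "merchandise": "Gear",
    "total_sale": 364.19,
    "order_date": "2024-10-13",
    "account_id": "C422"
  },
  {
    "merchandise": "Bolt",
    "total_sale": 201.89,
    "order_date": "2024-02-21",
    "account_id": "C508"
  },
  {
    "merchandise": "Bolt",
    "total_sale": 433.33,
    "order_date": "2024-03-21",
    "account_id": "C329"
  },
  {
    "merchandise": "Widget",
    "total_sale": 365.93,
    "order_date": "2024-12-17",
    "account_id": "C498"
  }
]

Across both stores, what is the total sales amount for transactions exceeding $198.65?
3165.98

Schema mapping: "sale_amount" (store_east) = "total_sale" (store_central) = sale amount

Sum of sales > $198.65 in store_east: 996.6
Sum of sales > $198.65 in store_central: 2169.38

Total: 996.6 + 2169.38 = 3165.98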